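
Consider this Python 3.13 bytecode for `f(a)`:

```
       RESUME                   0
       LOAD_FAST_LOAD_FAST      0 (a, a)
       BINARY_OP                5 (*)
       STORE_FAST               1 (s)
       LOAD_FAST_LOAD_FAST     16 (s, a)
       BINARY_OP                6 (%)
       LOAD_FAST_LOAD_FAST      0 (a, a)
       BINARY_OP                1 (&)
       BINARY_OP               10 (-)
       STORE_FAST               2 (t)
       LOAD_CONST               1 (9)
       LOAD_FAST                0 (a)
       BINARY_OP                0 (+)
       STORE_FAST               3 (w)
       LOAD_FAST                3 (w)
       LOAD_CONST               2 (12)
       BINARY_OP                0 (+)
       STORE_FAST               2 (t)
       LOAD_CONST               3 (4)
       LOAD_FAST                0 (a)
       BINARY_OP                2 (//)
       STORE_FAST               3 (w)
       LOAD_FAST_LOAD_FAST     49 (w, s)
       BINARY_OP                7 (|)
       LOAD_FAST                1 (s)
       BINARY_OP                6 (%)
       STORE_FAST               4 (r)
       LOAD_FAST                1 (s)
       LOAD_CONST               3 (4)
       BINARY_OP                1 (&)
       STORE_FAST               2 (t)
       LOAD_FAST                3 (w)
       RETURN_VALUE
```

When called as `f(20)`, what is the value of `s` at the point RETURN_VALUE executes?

400

LOAD_FAST_LOAD_FAST a,a → push 20,20. Stack: [20, 20]
BINARY_OP * → 20 * 20 = 400. Stack: [400]
STORE_FAST s → s=400. Stack: []
LOAD_FAST_LOAD_FAST s,a → push 400,20. Stack: [400, 20]
BINARY_OP % → 400 % 20 = 0. Stack: [0]
LOAD_FAST_LOAD_FAST a,a → push 20,20. Stack: [0, 20, 20]
BINARY_OP & → 20 & 20 = 20. Stack: [0, 20]
BINARY_OP - → 0 - 20 = -20. Stack: [-20]
STORE_FAST t → t=-20. Stack: []
LOAD_CONST → push 9. Stack: [9]
LOAD_FAST a → push 20. Stack: [9, 20]
BINARY_OP + → 9 + 20 = 29. Stack: [29]
STORE_FAST w → w=29. Stack: []
LOAD_FAST w → push 29. Stack: [29]
LOAD_CONST → push 12. Stack: [29, 12]
BINARY_OP + → 29 + 12 = 41. Stack: [41]
STORE_FAST t → t=41. Stack: []
LOAD_CONST → push 4. Stack: [4]
LOAD_FAST a → push 20. Stack: [4, 20]
BINARY_OP // → 4 // 20 = 0. Stack: [0]
STORE_FAST w → w=0. Stack: []
LOAD_FAST_LOAD_FAST w,s → push 0,400. Stack: [0, 400]
BINARY_OP | → 0 | 400 = 400. Stack: [400]
LOAD_FAST s → push 400. Stack: [400, 400]
BINARY_OP % → 400 % 400 = 0. Stack: [0]
STORE_FAST r → r=0. Stack: []
LOAD_FAST s → push 400. Stack: [400]
LOAD_CONST → push 4. Stack: [400, 4]
BINARY_OP & → 400 & 4 = 0. Stack: [0]
STORE_FAST t → t=0. Stack: []
LOAD_FAST w → push 0. Stack: [0]
RETURN_VALUE → return 0.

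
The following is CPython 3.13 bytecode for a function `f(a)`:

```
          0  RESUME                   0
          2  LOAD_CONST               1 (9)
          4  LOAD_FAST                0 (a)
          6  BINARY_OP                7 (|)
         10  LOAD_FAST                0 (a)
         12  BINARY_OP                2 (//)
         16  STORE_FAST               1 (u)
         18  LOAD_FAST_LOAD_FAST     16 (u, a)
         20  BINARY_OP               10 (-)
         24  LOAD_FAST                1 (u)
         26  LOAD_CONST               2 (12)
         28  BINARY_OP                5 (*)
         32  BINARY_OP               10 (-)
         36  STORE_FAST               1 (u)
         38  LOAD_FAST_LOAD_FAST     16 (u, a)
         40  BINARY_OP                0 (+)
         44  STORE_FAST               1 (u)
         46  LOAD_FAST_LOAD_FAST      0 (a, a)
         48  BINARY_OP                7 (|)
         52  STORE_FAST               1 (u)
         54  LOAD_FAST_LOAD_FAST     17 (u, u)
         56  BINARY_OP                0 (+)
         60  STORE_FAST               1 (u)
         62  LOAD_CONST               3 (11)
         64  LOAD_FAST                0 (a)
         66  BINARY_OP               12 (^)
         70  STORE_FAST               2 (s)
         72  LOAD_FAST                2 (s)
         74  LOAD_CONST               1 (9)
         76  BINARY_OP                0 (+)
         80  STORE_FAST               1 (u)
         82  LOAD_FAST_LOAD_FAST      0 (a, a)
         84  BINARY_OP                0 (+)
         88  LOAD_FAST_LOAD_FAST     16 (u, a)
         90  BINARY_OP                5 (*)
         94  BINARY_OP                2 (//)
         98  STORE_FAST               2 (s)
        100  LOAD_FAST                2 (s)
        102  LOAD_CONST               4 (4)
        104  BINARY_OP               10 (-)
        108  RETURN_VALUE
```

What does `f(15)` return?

LOAD_CONST → push 9. Stack: [9]
LOAD_FAST a → push 15. Stack: [9, 15]
BINARY_OP | → 9 | 15 = 15. Stack: [15]
LOAD_FAST a → push 15. Stack: [15, 15]
BINARY_OP // → 15 // 15 = 1. Stack: [1]
STORE_FAST u → u=1. Stack: []
LOAD_FAST_LOAD_FAST u,a → push 1,15. Stack: [1, 15]
BINARY_OP - → 1 - 15 = -14. Stack: [-14]
LOAD_FAST u → push 1. Stack: [-14, 1]
LOAD_CONST → push 12. Stack: [-14, 1, 12]
BINARY_OP * → 1 * 12 = 12. Stack: [-14, 12]
BINARY_OP - → -14 - 12 = -26. Stack: [-26]
STORE_FAST u → u=-26. Stack: []
LOAD_FAST_LOAD_FAST u,a → push -26,15. Stack: [-26, 15]
BINARY_OP + → -26 + 15 = -11. Stack: [-11]
STORE_FAST u → u=-11. Stack: []
LOAD_FAST_LOAD_FAST a,a → push 15,15. Stack: [15, 15]
BINARY_OP | → 15 | 15 = 15. Stack: [15]
STORE_FAST u → u=15. Stack: []
LOAD_FAST_LOAD_FAST u,u → push 15,15. Stack: [15, 15]
BINARY_OP + → 15 + 15 = 30. Stack: [30]
STORE_FAST u → u=30. Stack: []
LOAD_CONST → push 11. Stack: [11]
LOAD_FAST a → push 15. Stack: [11, 15]
BINARY_OP ^ → 11 ^ 15 = 4. Stack: [4]
STORE_FAST s → s=4. Stack: []
LOAD_FAST s → push 4. Stack: [4]
LOAD_CONST → push 9. Stack: [4, 9]
BINARY_OP + → 4 + 9 = 13. Stack: [13]
STORE_FAST u → u=13. Stack: []
LOAD_FAST_LOAD_FAST a,a → push 15,15. Stack: [15, 15]
BINARY_OP + → 15 + 15 = 30. Stack: [30]
LOAD_FAST_LOAD_FAST u,a → push 13,15. Stack: [30, 13, 15]
BINARY_OP * → 13 * 15 = 195. Stack: [30, 195]
BINARY_OP // → 30 // 195 = 0. Stack: [0]
STORE_FAST s → s=0. Stack: []
LOAD_FAST s → push 0. Stack: [0]
LOAD_CONST → push 4. Stack: [0, 4]
BINARY_OP - → 0 - 4 = -4. Stack: [-4]
RETURN_VALUE → return -4.

-4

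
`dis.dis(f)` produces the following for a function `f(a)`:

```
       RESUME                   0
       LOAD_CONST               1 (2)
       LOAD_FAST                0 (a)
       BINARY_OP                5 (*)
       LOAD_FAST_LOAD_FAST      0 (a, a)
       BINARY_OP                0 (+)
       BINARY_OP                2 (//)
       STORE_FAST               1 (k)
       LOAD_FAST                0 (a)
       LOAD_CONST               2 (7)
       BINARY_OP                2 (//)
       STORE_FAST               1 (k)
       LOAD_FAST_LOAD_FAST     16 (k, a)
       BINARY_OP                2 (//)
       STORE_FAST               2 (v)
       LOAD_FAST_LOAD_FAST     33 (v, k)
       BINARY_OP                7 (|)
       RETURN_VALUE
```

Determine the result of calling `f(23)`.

3

LOAD_CONST → push 2. Stack: [2]
LOAD_FAST a → push 23. Stack: [2, 23]
BINARY_OP * → 2 * 23 = 46. Stack: [46]
LOAD_FAST_LOAD_FAST a,a → push 23,23. Stack: [46, 23, 23]
BINARY_OP + → 23 + 23 = 46. Stack: [46, 46]
BINARY_OP // → 46 // 46 = 1. Stack: [1]
STORE_FAST k → k=1. Stack: []
LOAD_FAST a → push 23. Stack: [23]
LOAD_CONST → push 7. Stack: [23, 7]
BINARY_OP // → 23 // 7 = 3. Stack: [3]
STORE_FAST k → k=3. Stack: []
LOAD_FAST_LOAD_FAST k,a → push 3,23. Stack: [3, 23]
BINARY_OP // → 3 // 23 = 0. Stack: [0]
STORE_FAST v → v=0. Stack: []
LOAD_FAST_LOAD_FAST v,k → push 0,3. Stack: [0, 3]
BINARY_OP | → 0 | 3 = 3. Stack: [3]
RETURN_VALUE → return 3.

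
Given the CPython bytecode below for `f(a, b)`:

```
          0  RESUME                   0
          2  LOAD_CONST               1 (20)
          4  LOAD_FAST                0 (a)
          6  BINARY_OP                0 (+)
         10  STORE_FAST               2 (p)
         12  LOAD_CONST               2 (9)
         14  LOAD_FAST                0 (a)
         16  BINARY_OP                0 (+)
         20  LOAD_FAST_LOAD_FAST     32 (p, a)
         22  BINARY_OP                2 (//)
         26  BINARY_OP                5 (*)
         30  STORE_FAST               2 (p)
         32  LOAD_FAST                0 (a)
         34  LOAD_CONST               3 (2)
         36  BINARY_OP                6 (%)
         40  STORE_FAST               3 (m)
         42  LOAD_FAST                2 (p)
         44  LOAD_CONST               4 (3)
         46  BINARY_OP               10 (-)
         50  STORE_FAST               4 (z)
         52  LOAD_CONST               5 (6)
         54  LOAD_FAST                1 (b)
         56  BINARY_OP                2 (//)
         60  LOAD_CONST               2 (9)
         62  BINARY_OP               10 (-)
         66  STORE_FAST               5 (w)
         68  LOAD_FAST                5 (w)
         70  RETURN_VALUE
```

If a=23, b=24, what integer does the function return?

-9

LOAD_CONST → push 20. Stack: [20]
LOAD_FAST a → push 23. Stack: [20, 23]
BINARY_OP + → 20 + 23 = 43. Stack: [43]
STORE_FAST p → p=43. Stack: []
LOAD_CONST → push 9. Stack: [9]
LOAD_FAST a → push 23. Stack: [9, 23]
BINARY_OP + → 9 + 23 = 32. Stack: [32]
LOAD_FAST_LOAD_FAST p,a → push 43,23. Stack: [32, 43, 23]
BINARY_OP // → 43 // 23 = 1. Stack: [32, 1]
BINARY_OP * → 32 * 1 = 32. Stack: [32]
STORE_FAST p → p=32. Stack: []
LOAD_FAST a → push 23. Stack: [23]
LOAD_CONST → push 2. Stack: [23, 2]
BINARY_OP % → 23 % 2 = 1. Stack: [1]
STORE_FAST m → m=1. Stack: []
LOAD_FAST p → push 32. Stack: [32]
LOAD_CONST → push 3. Stack: [32, 3]
BINARY_OP - → 32 - 3 = 29. Stack: [29]
STORE_FAST z → z=29. Stack: []
LOAD_CONST → push 6. Stack: [6]
LOAD_FAST b → push 24. Stack: [6, 24]
BINARY_OP // → 6 // 24 = 0. Stack: [0]
LOAD_CONST → push 9. Stack: [0, 9]
BINARY_OP - → 0 - 9 = -9. Stack: [-9]
STORE_FAST w → w=-9. Stack: []
LOAD_FAST w → push -9. Stack: [-9]
RETURN_VALUE → return -9.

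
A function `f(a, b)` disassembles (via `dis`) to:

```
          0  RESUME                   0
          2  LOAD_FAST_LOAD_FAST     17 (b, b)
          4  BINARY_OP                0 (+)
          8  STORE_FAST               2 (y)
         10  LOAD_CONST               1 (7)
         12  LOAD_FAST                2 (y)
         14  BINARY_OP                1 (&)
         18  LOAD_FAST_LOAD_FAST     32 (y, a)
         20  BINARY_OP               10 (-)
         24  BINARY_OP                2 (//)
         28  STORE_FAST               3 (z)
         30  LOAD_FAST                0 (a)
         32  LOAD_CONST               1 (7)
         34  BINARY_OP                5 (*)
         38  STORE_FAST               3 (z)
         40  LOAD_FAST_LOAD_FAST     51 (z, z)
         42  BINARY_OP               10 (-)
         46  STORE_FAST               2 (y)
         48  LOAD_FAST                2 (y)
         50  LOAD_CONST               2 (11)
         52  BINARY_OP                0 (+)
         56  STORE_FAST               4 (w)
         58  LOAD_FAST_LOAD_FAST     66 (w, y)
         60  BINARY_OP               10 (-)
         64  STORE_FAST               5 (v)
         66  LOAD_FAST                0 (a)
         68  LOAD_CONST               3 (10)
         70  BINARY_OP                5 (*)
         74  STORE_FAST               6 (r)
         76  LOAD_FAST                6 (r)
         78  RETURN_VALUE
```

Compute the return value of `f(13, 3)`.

130

LOAD_FAST_LOAD_FAST b,b → push 3,3. Stack: [3, 3]
BINARY_OP + → 3 + 3 = 6. Stack: [6]
STORE_FAST y → y=6. Stack: []
LOAD_CONST → push 7. Stack: [7]
LOAD_FAST y → push 6. Stack: [7, 6]
BINARY_OP & → 7 & 6 = 6. Stack: [6]
LOAD_FAST_LOAD_FAST y,a → push 6,13. Stack: [6, 6, 13]
BINARY_OP - → 6 - 13 = -7. Stack: [6, -7]
BINARY_OP // → 6 // -7 = -1. Stack: [-1]
STORE_FAST z → z=-1. Stack: []
LOAD_FAST a → push 13. Stack: [13]
LOAD_CONST → push 7. Stack: [13, 7]
BINARY_OP * → 13 * 7 = 91. Stack: [91]
STORE_FAST z → z=91. Stack: []
LOAD_FAST_LOAD_FAST z,z → push 91,91. Stack: [91, 91]
BINARY_OP - → 91 - 91 = 0. Stack: [0]
STORE_FAST y → y=0. Stack: []
LOAD_FAST y → push 0. Stack: [0]
LOAD_CONST → push 11. Stack: [0, 11]
BINARY_OP + → 0 + 11 = 11. Stack: [11]
STORE_FAST w → w=11. Stack: []
LOAD_FAST_LOAD_FAST w,y → push 11,0. Stack: [11, 0]
BINARY_OP - → 11 - 0 = 11. Stack: [11]
STORE_FAST v → v=11. Stack: []
LOAD_FAST a → push 13. Stack: [13]
LOAD_CONST → push 10. Stack: [13, 10]
BINARY_OP * → 13 * 10 = 130. Stack: [130]
STORE_FAST r → r=130. Stack: []
LOAD_FAST r → push 130. Stack: [130]
RETURN_VALUE → return 130.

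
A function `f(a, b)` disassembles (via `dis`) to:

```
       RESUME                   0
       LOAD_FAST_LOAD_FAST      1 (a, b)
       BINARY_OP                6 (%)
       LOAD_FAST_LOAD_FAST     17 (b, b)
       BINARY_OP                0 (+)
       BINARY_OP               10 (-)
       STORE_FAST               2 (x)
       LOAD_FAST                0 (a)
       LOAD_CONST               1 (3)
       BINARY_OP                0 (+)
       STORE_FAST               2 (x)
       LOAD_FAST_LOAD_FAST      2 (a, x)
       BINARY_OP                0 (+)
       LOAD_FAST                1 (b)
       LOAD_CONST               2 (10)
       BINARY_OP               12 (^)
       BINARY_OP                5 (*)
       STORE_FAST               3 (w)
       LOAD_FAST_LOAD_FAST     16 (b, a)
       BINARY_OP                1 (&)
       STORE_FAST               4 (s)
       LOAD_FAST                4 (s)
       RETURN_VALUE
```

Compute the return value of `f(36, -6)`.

LOAD_FAST_LOAD_FAST a,b → push 36,-6. Stack: [36, -6]
BINARY_OP % → 36 % -6 = 0. Stack: [0]
LOAD_FAST_LOAD_FAST b,b → push -6,-6. Stack: [0, -6, -6]
BINARY_OP + → -6 + -6 = -12. Stack: [0, -12]
BINARY_OP - → 0 - -12 = 12. Stack: [12]
STORE_FAST x → x=12. Stack: []
LOAD_FAST a → push 36. Stack: [36]
LOAD_CONST → push 3. Stack: [36, 3]
BINARY_OP + → 36 + 3 = 39. Stack: [39]
STORE_FAST x → x=39. Stack: []
LOAD_FAST_LOAD_FAST a,x → push 36,39. Stack: [36, 39]
BINARY_OP + → 36 + 39 = 75. Stack: [75]
LOAD_FAST b → push -6. Stack: [75, -6]
LOAD_CONST → push 10. Stack: [75, -6, 10]
BINARY_OP ^ → -6 ^ 10 = -16. Stack: [75, -16]
BINARY_OP * → 75 * -16 = -1200. Stack: [-1200]
STORE_FAST w → w=-1200. Stack: []
LOAD_FAST_LOAD_FAST b,a → push -6,36. Stack: [-6, 36]
BINARY_OP & → -6 & 36 = 32. Stack: [32]
STORE_FAST s → s=32. Stack: []
LOAD_FAST s → push 32. Stack: [32]
RETURN_VALUE → return 32.

32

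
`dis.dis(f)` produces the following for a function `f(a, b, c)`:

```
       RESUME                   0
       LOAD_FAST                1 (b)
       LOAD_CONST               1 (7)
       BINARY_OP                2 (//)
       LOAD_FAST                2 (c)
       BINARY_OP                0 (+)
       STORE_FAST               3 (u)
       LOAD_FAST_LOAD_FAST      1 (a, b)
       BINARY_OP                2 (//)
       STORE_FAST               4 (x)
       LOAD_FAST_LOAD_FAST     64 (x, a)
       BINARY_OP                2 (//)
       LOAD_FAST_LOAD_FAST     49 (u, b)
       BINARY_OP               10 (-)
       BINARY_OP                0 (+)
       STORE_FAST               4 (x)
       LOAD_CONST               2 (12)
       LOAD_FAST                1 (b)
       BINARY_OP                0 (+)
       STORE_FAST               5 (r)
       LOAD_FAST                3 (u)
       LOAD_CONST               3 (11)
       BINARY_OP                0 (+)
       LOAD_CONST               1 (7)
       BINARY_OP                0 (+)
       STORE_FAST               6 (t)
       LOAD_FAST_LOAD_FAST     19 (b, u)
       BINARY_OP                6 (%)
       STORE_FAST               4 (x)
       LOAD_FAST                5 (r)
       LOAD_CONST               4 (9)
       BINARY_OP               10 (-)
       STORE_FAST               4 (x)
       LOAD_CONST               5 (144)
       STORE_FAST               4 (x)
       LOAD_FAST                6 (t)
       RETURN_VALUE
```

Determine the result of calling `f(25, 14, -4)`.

LOAD_FAST b → push 14. Stack: [14]
LOAD_CONST → push 7. Stack: [14, 7]
BINARY_OP // → 14 // 7 = 2. Stack: [2]
LOAD_FAST c → push -4. Stack: [2, -4]
BINARY_OP + → 2 + -4 = -2. Stack: [-2]
STORE_FAST u → u=-2. Stack: []
LOAD_FAST_LOAD_FAST a,b → push 25,14. Stack: [25, 14]
BINARY_OP // → 25 // 14 = 1. Stack: [1]
STORE_FAST x → x=1. Stack: []
LOAD_FAST_LOAD_FAST x,a → push 1,25. Stack: [1, 25]
BINARY_OP // → 1 // 25 = 0. Stack: [0]
LOAD_FAST_LOAD_FAST u,b → push -2,14. Stack: [0, -2, 14]
BINARY_OP - → -2 - 14 = -16. Stack: [0, -16]
BINARY_OP + → 0 + -16 = -16. Stack: [-16]
STORE_FAST x → x=-16. Stack: []
LOAD_CONST → push 12. Stack: [12]
LOAD_FAST b → push 14. Stack: [12, 14]
BINARY_OP + → 12 + 14 = 26. Stack: [26]
STORE_FAST r → r=26. Stack: []
LOAD_FAST u → push -2. Stack: [-2]
LOAD_CONST → push 11. Stack: [-2, 11]
BINARY_OP + → -2 + 11 = 9. Stack: [9]
LOAD_CONST → push 7. Stack: [9, 7]
BINARY_OP + → 9 + 7 = 16. Stack: [16]
STORE_FAST t → t=16. Stack: []
LOAD_FAST_LOAD_FAST b,u → push 14,-2. Stack: [14, -2]
BINARY_OP % → 14 % -2 = 0. Stack: [0]
STORE_FAST x → x=0. Stack: []
LOAD_FAST r → push 26. Stack: [26]
LOAD_CONST → push 9. Stack: [26, 9]
BINARY_OP - → 26 - 9 = 17. Stack: [17]
STORE_FAST x → x=17. Stack: []
LOAD_CONST → push 144. Stack: [144]
STORE_FAST x → x=144. Stack: []
LOAD_FAST t → push 16. Stack: [16]
RETURN_VALUE → return 16.

16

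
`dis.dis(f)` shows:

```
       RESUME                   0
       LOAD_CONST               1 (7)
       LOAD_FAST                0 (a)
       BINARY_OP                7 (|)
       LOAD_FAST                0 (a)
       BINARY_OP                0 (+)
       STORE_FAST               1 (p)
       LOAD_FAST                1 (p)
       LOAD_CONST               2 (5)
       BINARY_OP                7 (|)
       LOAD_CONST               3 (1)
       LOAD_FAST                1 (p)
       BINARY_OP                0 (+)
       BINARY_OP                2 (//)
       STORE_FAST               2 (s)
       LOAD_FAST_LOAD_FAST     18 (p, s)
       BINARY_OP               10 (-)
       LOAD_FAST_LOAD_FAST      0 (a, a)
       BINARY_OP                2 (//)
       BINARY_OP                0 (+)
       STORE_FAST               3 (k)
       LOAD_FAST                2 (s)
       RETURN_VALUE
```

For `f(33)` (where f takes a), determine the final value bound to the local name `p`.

LOAD_CONST → push 7. Stack: [7]
LOAD_FAST a → push 33. Stack: [7, 33]
BINARY_OP | → 7 | 33 = 39. Stack: [39]
LOAD_FAST a → push 33. Stack: [39, 33]
BINARY_OP + → 39 + 33 = 72. Stack: [72]
STORE_FAST p → p=72. Stack: []
LOAD_FAST p → push 72. Stack: [72]
LOAD_CONST → push 5. Stack: [72, 5]
BINARY_OP | → 72 | 5 = 77. Stack: [77]
LOAD_CONST → push 1. Stack: [77, 1]
LOAD_FAST p → push 72. Stack: [77, 1, 72]
BINARY_OP + → 1 + 72 = 73. Stack: [77, 73]
BINARY_OP // → 77 // 73 = 1. Stack: [1]
STORE_FAST s → s=1. Stack: []
LOAD_FAST_LOAD_FAST p,s → push 72,1. Stack: [72, 1]
BINARY_OP - → 72 - 1 = 71. Stack: [71]
LOAD_FAST_LOAD_FAST a,a → push 33,33. Stack: [71, 33, 33]
BINARY_OP // → 33 // 33 = 1. Stack: [71, 1]
BINARY_OP + → 71 + 1 = 72. Stack: [72]
STORE_FAST k → k=72. Stack: []
LOAD_FAST s → push 1. Stack: [1]
RETURN_VALUE → return 1.

72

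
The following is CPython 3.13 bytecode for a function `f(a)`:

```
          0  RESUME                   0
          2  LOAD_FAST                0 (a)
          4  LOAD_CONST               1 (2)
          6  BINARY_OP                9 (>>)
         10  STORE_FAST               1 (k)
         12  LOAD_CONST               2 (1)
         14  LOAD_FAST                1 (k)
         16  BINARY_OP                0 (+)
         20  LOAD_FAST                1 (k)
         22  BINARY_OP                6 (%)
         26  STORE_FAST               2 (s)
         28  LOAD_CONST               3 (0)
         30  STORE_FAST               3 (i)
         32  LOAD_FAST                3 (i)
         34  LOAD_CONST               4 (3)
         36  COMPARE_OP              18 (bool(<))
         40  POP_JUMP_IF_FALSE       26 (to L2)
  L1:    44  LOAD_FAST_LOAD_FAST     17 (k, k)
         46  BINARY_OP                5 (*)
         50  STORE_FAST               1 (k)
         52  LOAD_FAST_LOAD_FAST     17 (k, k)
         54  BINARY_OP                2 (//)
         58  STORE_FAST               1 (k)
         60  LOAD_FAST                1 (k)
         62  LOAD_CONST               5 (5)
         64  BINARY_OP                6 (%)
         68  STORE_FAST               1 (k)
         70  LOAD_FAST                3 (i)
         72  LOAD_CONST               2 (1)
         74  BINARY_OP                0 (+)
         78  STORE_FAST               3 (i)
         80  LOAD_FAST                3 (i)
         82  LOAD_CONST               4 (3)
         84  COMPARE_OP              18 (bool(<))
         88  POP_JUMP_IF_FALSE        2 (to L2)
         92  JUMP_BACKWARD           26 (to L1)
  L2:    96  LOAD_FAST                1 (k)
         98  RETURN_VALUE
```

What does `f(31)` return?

LOAD_FAST a → push 31
LOAD_CONST → push 2
BINARY_OP >> → 31 >> 2 = 7
STORE_FAST k → k=7
LOAD_CONST → push 1
LOAD_FAST k → push 7
BINARY_OP + → 1 + 7 = 8
LOAD_FAST k → push 7
BINARY_OP % → 8 % 7 = 1
STORE_FAST s → s=1
LOAD_CONST → push 0
STORE_FAST i → i=0
LOAD_FAST i → push 0
LOAD_CONST → push 3
COMPARE_OP bool(<) → 0 vs 3 = True
POP_JUMP_IF_FALSE → pop True; no jump
LOAD_FAST_LOAD_FAST k,k → push 7,7
BINARY_OP * → 7 * 7 = 49
STORE_FAST k → k=49
LOAD_FAST_LOAD_FAST k,k → push 49,49
BINARY_OP // → 49 // 49 = 1
STORE_FAST k → k=1
LOAD_FAST k → push 1
LOAD_CONST → push 5
BINARY_OP % → 1 % 5 = 1
STORE_FAST k → k=1
LOAD_FAST i → push 0
LOAD_CONST → push 1
BINARY_OP + → 0 + 1 = 1
STORE_FAST i → i=1
LOAD_FAST i → push 1
LOAD_CONST → push 3
COMPARE_OP bool(<) → 1 vs 3 = True
POP_JUMP_IF_FALSE → pop True; no jump
LOAD_FAST_LOAD_FAST k,k → push 1,1
BINARY_OP * → 1 * 1 = 1
STORE_FAST k → k=1
LOAD_FAST_LOAD_FAST k,k → push 1,1
BINARY_OP // → 1 // 1 = 1
STORE_FAST k → k=1
LOAD_FAST k → push 1
LOAD_CONST → push 5
BINARY_OP % → 1 % 5 = 1
STORE_FAST k → k=1
LOAD_FAST i → push 1
LOAD_CONST → push 1
BINARY_OP + → 1 + 1 = 2
STORE_FAST i → i=2
LOAD_FAST i → push 2
LOAD_CONST → push 3
COMPARE_OP bool(<) → 2 vs 3 = True
POP_JUMP_IF_FALSE → pop True; no jump
LOAD_FAST_LOAD_FAST k,k → push 1,1
BINARY_OP * → 1 * 1 = 1
STORE_FAST k → k=1
LOAD_FAST_LOAD_FAST k,k → push 1,1
BINARY_OP // → 1 // 1 = 1
STORE_FAST k → k=1
LOAD_FAST k → push 1
LOAD_CONST → push 5
BINARY_OP % → 1 % 5 = 1
STORE_FAST k → k=1
LOAD_FAST i → push 2
LOAD_CONST → push 1
BINARY_OP + → 2 + 1 = 3
STORE_FAST i → i=3
LOAD_FAST i → push 3
LOAD_CONST → push 3
COMPARE_OP bool(<) → 3 vs 3 = False
POP_JUMP_IF_FALSE → pop False; jump
LOAD_FAST k → push 1
RETURN_VALUE → return 1.

1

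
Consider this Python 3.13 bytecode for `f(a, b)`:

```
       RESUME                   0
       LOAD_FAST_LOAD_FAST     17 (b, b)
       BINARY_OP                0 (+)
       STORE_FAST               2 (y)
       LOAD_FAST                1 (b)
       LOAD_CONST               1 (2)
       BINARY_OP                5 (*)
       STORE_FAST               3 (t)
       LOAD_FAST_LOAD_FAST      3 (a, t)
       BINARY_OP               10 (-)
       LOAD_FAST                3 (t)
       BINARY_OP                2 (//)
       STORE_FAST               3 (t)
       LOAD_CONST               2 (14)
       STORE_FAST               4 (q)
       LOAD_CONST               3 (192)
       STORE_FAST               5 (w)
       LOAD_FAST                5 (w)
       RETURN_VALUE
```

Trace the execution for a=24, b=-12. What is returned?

192

LOAD_FAST_LOAD_FAST b,b → push -12,-12. Stack: [-12, -12]
BINARY_OP + → -12 + -12 = -24. Stack: [-24]
STORE_FAST y → y=-24. Stack: []
LOAD_FAST b → push -12. Stack: [-12]
LOAD_CONST → push 2. Stack: [-12, 2]
BINARY_OP * → -12 * 2 = -24. Stack: [-24]
STORE_FAST t → t=-24. Stack: []
LOAD_FAST_LOAD_FAST a,t → push 24,-24. Stack: [24, -24]
BINARY_OP - → 24 - -24 = 48. Stack: [48]
LOAD_FAST t → push -24. Stack: [48, -24]
BINARY_OP // → 48 // -24 = -2. Stack: [-2]
STORE_FAST t → t=-2. Stack: []
LOAD_CONST → push 14. Stack: [14]
STORE_FAST q → q=14. Stack: []
LOAD_CONST → push 192. Stack: [192]
STORE_FAST w → w=192. Stack: []
LOAD_FAST w → push 192. Stack: [192]
RETURN_VALUE → return 192.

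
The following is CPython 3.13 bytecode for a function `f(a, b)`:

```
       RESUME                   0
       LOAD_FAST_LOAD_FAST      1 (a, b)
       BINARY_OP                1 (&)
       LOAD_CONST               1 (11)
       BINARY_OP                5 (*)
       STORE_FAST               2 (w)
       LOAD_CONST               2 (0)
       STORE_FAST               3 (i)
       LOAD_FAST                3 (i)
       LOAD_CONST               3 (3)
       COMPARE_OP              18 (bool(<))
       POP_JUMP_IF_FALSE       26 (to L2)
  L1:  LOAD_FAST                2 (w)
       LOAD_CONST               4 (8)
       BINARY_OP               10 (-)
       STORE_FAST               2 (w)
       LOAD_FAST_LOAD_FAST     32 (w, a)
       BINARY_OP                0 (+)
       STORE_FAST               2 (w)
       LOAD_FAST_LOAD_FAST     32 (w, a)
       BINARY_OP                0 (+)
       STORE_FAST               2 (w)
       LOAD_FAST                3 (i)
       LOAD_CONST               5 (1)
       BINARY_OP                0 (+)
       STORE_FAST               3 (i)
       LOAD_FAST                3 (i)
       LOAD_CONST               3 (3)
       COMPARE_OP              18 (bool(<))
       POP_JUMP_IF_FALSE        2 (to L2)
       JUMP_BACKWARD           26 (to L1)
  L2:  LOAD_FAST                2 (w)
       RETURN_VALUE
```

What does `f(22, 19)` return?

306

LOAD_FAST_LOAD_FAST a,b → push 22,19
BINARY_OP & → 22 & 19 = 18
LOAD_CONST → push 11
BINARY_OP * → 18 * 11 = 198
STORE_FAST w → w=198
LOAD_CONST → push 0
STORE_FAST i → i=0
LOAD_FAST i → push 0
LOAD_CONST → push 3
COMPARE_OP bool(<) → 0 vs 3 = True
POP_JUMP_IF_FALSE → pop True; no jump
LOAD_FAST w → push 198
LOAD_CONST → push 8
BINARY_OP - → 198 - 8 = 190
STORE_FAST w → w=190
LOAD_FAST_LOAD_FAST w,a → push 190,22
BINARY_OP + → 190 + 22 = 212
STORE_FAST w → w=212
LOAD_FAST_LOAD_FAST w,a → push 212,22
BINARY_OP + → 212 + 22 = 234
STORE_FAST w → w=234
LOAD_FAST i → push 0
LOAD_CONST → push 1
BINARY_OP + → 0 + 1 = 1
STORE_FAST i → i=1
LOAD_FAST i → push 1
LOAD_CONST → push 3
COMPARE_OP bool(<) → 1 vs 3 = True
POP_JUMP_IF_FALSE → pop True; no jump
LOAD_FAST w → push 234
LOAD_CONST → push 8
BINARY_OP - → 234 - 8 = 226
STORE_FAST w → w=226
LOAD_FAST_LOAD_FAST w,a → push 226,22
BINARY_OP + → 226 + 22 = 248
STORE_FAST w → w=248
LOAD_FAST_LOAD_FAST w,a → push 248,22
BINARY_OP + → 248 + 22 = 270
STORE_FAST w → w=270
LOAD_FAST i → push 1
LOAD_CONST → push 1
BINARY_OP + → 1 + 1 = 2
STORE_FAST i → i=2
LOAD_FAST i → push 2
LOAD_CONST → push 3
COMPARE_OP bool(<) → 2 vs 3 = True
POP_JUMP_IF_FALSE → pop True; no jump
LOAD_FAST w → push 270
LOAD_CONST → push 8
BINARY_OP - → 270 - 8 = 262
STORE_FAST w → w=262
LOAD_FAST_LOAD_FAST w,a → push 262,22
BINARY_OP + → 262 + 22 = 284
STORE_FAST w → w=284
LOAD_FAST_LOAD_FAST w,a → push 284,22
BINARY_OP + → 284 + 22 = 306
STORE_FAST w → w=306
LOAD_FAST i → push 2
LOAD_CONST → push 1
BINARY_OP + → 2 + 1 = 3
STORE_FAST i → i=3
LOAD_FAST i → push 3
LOAD_CONST → push 3
COMPARE_OP bool(<) → 3 vs 3 = False
POP_JUMP_IF_FALSE → pop False; jump
LOAD_FAST w → push 306
RETURN_VALUE → return 306.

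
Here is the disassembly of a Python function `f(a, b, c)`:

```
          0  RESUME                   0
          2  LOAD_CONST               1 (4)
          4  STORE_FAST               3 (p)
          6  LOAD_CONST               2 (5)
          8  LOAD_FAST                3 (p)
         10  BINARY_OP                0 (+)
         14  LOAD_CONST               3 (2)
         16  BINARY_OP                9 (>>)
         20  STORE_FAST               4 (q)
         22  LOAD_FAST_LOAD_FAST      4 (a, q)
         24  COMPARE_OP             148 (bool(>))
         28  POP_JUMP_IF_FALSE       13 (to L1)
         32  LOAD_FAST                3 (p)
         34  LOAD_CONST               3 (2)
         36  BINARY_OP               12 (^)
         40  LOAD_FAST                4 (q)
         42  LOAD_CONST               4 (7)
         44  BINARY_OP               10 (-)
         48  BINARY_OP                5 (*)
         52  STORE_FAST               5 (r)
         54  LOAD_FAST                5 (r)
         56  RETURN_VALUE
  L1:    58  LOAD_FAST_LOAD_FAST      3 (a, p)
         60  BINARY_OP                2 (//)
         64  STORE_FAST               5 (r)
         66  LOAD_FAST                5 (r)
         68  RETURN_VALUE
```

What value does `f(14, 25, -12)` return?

LOAD_CONST → push 4. Stack: [4]
STORE_FAST p → p=4. Stack: []
LOAD_CONST → push 5. Stack: [5]
LOAD_FAST p → push 4. Stack: [5, 4]
BINARY_OP + → 5 + 4 = 9. Stack: [9]
LOAD_CONST → push 2. Stack: [9, 2]
BINARY_OP >> → 9 >> 2 = 2. Stack: [2]
STORE_FAST q → q=2. Stack: []
LOAD_FAST_LOAD_FAST a,q → push 14,2. Stack: [14, 2]
COMPARE_OP bool(>) → 14 vs 2 = True. Stack: [True]
POP_JUMP_IF_FALSE → pop True; no jump. Stack: []
LOAD_FAST p → push 4. Stack: [4]
LOAD_CONST → push 2. Stack: [4, 2]
BINARY_OP ^ → 4 ^ 2 = 6. Stack: [6]
LOAD_FAST q → push 2. Stack: [6, 2]
LOAD_CONST → push 7. Stack: [6, 2, 7]
BINARY_OP - → 2 - 7 = -5. Stack: [6, -5]
BINARY_OP * → 6 * -5 = -30. Stack: [-30]
STORE_FAST r → r=-30. Stack: []
LOAD_FAST r → push -30. Stack: [-30]
RETURN_VALUE → return -30.

-30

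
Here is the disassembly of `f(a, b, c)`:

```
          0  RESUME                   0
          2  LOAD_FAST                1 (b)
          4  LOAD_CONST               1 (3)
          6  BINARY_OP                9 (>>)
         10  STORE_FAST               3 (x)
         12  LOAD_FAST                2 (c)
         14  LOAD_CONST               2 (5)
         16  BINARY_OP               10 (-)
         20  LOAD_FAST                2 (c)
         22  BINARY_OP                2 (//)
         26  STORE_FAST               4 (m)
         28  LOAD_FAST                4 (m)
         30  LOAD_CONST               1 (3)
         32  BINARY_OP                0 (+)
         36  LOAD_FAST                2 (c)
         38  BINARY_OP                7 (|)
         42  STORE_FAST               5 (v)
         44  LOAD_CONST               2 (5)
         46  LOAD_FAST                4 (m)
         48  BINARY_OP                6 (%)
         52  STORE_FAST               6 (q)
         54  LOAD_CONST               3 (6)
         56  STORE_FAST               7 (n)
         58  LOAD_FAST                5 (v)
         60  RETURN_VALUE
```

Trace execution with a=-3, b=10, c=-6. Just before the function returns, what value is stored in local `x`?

LOAD_FAST b → push 10. Stack: [10]
LOAD_CONST → push 3. Stack: [10, 3]
BINARY_OP >> → 10 >> 3 = 1. Stack: [1]
STORE_FAST x → x=1. Stack: []
LOAD_FAST c → push -6. Stack: [-6]
LOAD_CONST → push 5. Stack: [-6, 5]
BINARY_OP - → -6 - 5 = -11. Stack: [-11]
LOAD_FAST c → push -6. Stack: [-11, -6]
BINARY_OP // → -11 // -6 = 1. Stack: [1]
STORE_FAST m → m=1. Stack: []
LOAD_FAST m → push 1. Stack: [1]
LOAD_CONST → push 3. Stack: [1, 3]
BINARY_OP + → 1 + 3 = 4. Stack: [4]
LOAD_FAST c → push -6. Stack: [4, -6]
BINARY_OP | → 4 | -6 = -2. Stack: [-2]
STORE_FAST v → v=-2. Stack: []
LOAD_CONST → push 5. Stack: [5]
LOAD_FAST m → push 1. Stack: [5, 1]
BINARY_OP % → 5 % 1 = 0. Stack: [0]
STORE_FAST q → q=0. Stack: []
LOAD_CONST → push 6. Stack: [6]
STORE_FAST n → n=6. Stack: []
LOAD_FAST v → push -2. Stack: [-2]
RETURN_VALUE → return -2.

1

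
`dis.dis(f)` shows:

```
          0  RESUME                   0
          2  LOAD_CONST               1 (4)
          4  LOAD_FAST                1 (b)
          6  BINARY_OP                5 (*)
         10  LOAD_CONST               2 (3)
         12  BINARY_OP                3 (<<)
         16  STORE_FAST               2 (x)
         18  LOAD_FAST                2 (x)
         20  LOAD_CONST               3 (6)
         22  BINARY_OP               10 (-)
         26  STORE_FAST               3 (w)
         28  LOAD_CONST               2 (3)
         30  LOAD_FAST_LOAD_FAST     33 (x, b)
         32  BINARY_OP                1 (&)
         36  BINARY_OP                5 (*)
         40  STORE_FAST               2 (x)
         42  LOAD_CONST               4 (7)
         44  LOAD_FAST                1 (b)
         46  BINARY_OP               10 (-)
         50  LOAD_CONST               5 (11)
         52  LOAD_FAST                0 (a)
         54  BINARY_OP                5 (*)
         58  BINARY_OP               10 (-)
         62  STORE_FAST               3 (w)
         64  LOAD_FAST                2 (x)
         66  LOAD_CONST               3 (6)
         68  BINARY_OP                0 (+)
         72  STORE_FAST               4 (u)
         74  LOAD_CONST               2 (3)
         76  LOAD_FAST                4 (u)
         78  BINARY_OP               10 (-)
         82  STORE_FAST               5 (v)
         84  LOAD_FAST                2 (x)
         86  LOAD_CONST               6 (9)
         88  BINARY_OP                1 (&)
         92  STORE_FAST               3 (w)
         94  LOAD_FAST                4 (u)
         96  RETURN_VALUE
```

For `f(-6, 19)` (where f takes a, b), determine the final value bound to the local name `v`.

-3

LOAD_CONST → push 4. Stack: [4]
LOAD_FAST b → push 19. Stack: [4, 19]
BINARY_OP * → 4 * 19 = 76. Stack: [76]
LOAD_CONST → push 3. Stack: [76, 3]
BINARY_OP << → 76 << 3 = 608. Stack: [608]
STORE_FAST x → x=608. Stack: []
LOAD_FAST x → push 608. Stack: [608]
LOAD_CONST → push 6. Stack: [608, 6]
BINARY_OP - → 608 - 6 = 602. Stack: [602]
STORE_FAST w → w=602. Stack: []
LOAD_CONST → push 3. Stack: [3]
LOAD_FAST_LOAD_FAST x,b → push 608,19. Stack: [3, 608, 19]
BINARY_OP & → 608 & 19 = 0. Stack: [3, 0]
BINARY_OP * → 3 * 0 = 0. Stack: [0]
STORE_FAST x → x=0. Stack: []
LOAD_CONST → push 7. Stack: [7]
LOAD_FAST b → push 19. Stack: [7, 19]
BINARY_OP - → 7 - 19 = -12. Stack: [-12]
LOAD_CONST → push 11. Stack: [-12, 11]
LOAD_FAST a → push -6. Stack: [-12, 11, -6]
BINARY_OP * → 11 * -6 = -66. Stack: [-12, -66]
BINARY_OP - → -12 - -66 = 54. Stack: [54]
STORE_FAST w → w=54. Stack: []
LOAD_FAST x → push 0. Stack: [0]
LOAD_CONST → push 6. Stack: [0, 6]
BINARY_OP + → 0 + 6 = 6. Stack: [6]
STORE_FAST u → u=6. Stack: []
LOAD_CONST → push 3. Stack: [3]
LOAD_FAST u → push 6. Stack: [3, 6]
BINARY_OP - → 3 - 6 = -3. Stack: [-3]
STORE_FAST v → v=-3. Stack: []
LOAD_FAST x → push 0. Stack: [0]
LOAD_CONST → push 9. Stack: [0, 9]
BINARY_OP & → 0 & 9 = 0. Stack: [0]
STORE_FAST w → w=0. Stack: []
LOAD_FAST u → push 6. Stack: [6]
RETURN_VALUE → return 6.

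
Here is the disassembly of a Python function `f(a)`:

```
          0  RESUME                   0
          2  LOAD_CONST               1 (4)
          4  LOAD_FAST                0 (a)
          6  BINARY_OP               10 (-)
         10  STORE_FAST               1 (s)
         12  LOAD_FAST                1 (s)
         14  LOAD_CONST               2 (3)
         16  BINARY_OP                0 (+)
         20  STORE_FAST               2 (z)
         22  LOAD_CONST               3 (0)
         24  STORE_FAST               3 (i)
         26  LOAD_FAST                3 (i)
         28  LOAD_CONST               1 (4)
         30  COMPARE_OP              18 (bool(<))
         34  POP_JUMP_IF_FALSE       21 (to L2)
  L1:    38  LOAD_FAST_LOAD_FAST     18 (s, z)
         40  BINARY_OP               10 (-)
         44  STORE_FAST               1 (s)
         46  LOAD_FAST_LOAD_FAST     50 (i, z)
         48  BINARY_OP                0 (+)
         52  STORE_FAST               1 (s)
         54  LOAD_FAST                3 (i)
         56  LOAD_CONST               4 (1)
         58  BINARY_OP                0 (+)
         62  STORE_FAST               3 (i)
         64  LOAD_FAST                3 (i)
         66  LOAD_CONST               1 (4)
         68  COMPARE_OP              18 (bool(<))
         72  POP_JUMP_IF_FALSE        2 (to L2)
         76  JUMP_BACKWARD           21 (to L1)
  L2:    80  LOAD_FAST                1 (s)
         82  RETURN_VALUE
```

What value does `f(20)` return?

LOAD_CONST → push 4
LOAD_FAST a → push 20
BINARY_OP - → 4 - 20 = -16
STORE_FAST s → s=-16
LOAD_FAST s → push -16
LOAD_CONST → push 3
BINARY_OP + → -16 + 3 = -13
STORE_FAST z → z=-13
LOAD_CONST → push 0
STORE_FAST i → i=0
LOAD_FAST i → push 0
LOAD_CONST → push 4
COMPARE_OP bool(<) → 0 vs 4 = True
POP_JUMP_IF_FALSE → pop True; no jump
LOAD_FAST_LOAD_FAST s,z → push -16,-13
BINARY_OP - → -16 - -13 = -3
STORE_FAST s → s=-3
LOAD_FAST_LOAD_FAST i,z → push 0,-13
BINARY_OP + → 0 + -13 = -13
STORE_FAST s → s=-13
LOAD_FAST i → push 0
LOAD_CONST → push 1
BINARY_OP + → 0 + 1 = 1
STORE_FAST i → i=1
LOAD_FAST i → push 1
LOAD_CONST → push 4
COMPARE_OP bool(<) → 1 vs 4 = True
POP_JUMP_IF_FALSE → pop True; no jump
LOAD_FAST_LOAD_FAST s,z → push -13,-13
BINARY_OP - → -13 - -13 = 0
STORE_FAST s → s=0
LOAD_FAST_LOAD_FAST i,z → push 1,-13
BINARY_OP + → 1 + -13 = -12
STORE_FAST s → s=-12
LOAD_FAST i → push 1
LOAD_CONST → push 1
BINARY_OP + → 1 + 1 = 2
STORE_FAST i → i=2
LOAD_FAST i → push 2
LOAD_CONST → push 4
COMPARE_OP bool(<) → 2 vs 4 = True
POP_JUMP_IF_FALSE → pop True; no jump
LOAD_FAST_LOAD_FAST s,z → push -12,-13
BINARY_OP - → -12 - -13 = 1
STORE_FAST s → s=1
LOAD_FAST_LOAD_FAST i,z → push 2,-13
BINARY_OP + → 2 + -13 = -11
STORE_FAST s → s=-11
LOAD_FAST i → push 2
LOAD_CONST → push 1
BINARY_OP + → 2 + 1 = 3
STORE_FAST i → i=3
LOAD_FAST i → push 3
LOAD_CONST → push 4
COMPARE_OP bool(<) → 3 vs 4 = True
POP_JUMP_IF_FALSE → pop True; no jump
LOAD_FAST_LOAD_FAST s,z → push -11,-13
BINARY_OP - → -11 - -13 = 2
STORE_FAST s → s=2
LOAD_FAST_LOAD_FAST i,z → push 3,-13
BINARY_OP + → 3 + -13 = -10
STORE_FAST s → s=-10
LOAD_FAST i → push 3
LOAD_CONST → push 1
BINARY_OP + → 3 + 1 = 4
STORE_FAST i → i=4
LOAD_FAST i → push 4
LOAD_CONST → push 4
COMPARE_OP bool(<) → 4 vs 4 = False
POP_JUMP_IF_FALSE → pop False; jump
LOAD_FAST s → push -10
RETURN_VALUE → return -10.

-10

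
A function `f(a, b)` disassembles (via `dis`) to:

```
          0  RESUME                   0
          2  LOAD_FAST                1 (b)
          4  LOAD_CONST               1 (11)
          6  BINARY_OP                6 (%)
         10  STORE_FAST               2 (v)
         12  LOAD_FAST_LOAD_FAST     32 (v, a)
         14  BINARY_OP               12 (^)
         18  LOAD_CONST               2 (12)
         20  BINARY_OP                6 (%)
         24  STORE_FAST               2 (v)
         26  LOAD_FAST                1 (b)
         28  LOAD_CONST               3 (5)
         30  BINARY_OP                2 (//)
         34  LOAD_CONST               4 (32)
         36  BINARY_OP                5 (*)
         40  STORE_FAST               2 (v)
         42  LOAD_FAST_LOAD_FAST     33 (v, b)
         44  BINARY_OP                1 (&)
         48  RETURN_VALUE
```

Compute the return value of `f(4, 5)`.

LOAD_FAST b → push 5. Stack: [5]
LOAD_CONST → push 11. Stack: [5, 11]
BINARY_OP % → 5 % 11 = 5. Stack: [5]
STORE_FAST v → v=5. Stack: []
LOAD_FAST_LOAD_FAST v,a → push 5,4. Stack: [5, 4]
BINARY_OP ^ → 5 ^ 4 = 1. Stack: [1]
LOAD_CONST → push 12. Stack: [1, 12]
BINARY_OP % → 1 % 12 = 1. Stack: [1]
STORE_FAST v → v=1. Stack: []
LOAD_FAST b → push 5. Stack: [5]
LOAD_CONST → push 5. Stack: [5, 5]
BINARY_OP // → 5 // 5 = 1. Stack: [1]
LOAD_CONST → push 32. Stack: [1, 32]
BINARY_OP * → 1 * 32 = 32. Stack: [32]
STORE_FAST v → v=32. Stack: []
LOAD_FAST_LOAD_FAST v,b → push 32,5. Stack: [32, 5]
BINARY_OP & → 32 & 5 = 0. Stack: [0]
RETURN_VALUE → return 0.

0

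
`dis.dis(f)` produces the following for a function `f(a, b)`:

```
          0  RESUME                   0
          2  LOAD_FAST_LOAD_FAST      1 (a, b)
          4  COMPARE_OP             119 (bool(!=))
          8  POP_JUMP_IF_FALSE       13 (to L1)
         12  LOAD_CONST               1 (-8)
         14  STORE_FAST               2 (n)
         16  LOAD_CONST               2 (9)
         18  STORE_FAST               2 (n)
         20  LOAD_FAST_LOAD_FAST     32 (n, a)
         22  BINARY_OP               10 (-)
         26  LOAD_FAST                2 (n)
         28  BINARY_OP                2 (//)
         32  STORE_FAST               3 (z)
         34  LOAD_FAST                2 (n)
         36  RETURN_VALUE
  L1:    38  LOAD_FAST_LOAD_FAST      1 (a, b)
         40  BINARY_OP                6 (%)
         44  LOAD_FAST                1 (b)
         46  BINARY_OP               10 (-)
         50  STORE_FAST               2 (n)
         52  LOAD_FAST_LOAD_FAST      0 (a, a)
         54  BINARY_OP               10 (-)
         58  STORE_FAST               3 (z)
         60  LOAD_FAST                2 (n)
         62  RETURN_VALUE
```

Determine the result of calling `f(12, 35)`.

9

LOAD_FAST_LOAD_FAST a,b → push 12,35. Stack: [12, 35]
COMPARE_OP bool(!=) → 12 vs 35 = True. Stack: [True]
POP_JUMP_IF_FALSE → pop True; no jump. Stack: []
LOAD_CONST → push -8. Stack: [-8]
STORE_FAST n → n=-8. Stack: []
LOAD_CONST → push 9. Stack: [9]
STORE_FAST n → n=9. Stack: []
LOAD_FAST_LOAD_FAST n,a → push 9,12. Stack: [9, 12]
BINARY_OP - → 9 - 12 = -3. Stack: [-3]
LOAD_FAST n → push 9. Stack: [-3, 9]
BINARY_OP // → -3 // 9 = -1. Stack: [-1]
STORE_FAST z → z=-1. Stack: []
LOAD_FAST n → push 9. Stack: [9]
RETURN_VALUE → return 9.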